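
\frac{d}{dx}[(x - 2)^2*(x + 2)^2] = 4*x^3 - 16*x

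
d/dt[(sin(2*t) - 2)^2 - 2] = 2*sin(4*t) - 8*cos(2*t)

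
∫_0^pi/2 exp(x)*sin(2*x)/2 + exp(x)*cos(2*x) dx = 0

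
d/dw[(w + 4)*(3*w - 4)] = 6*w + 8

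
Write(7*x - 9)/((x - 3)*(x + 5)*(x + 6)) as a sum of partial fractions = -17/(3*(x + 6)) + 11/(2*(x + 5)) + 1/(6*(x - 3))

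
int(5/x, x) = 5*log(x) + C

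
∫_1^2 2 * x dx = 3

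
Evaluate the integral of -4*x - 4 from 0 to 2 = -16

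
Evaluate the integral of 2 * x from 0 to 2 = 4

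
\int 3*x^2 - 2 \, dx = x^3 - 2*x + C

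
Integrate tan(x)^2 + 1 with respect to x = tan(x) + C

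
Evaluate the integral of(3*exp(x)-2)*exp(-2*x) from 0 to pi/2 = -3*exp(-pi/2) + exp(-pi) + 2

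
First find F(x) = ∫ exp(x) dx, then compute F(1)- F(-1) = E - exp(-1)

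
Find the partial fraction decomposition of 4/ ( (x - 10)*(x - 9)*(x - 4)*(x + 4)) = -1/(364*(x + 4)) + 1/(60*(x - 4)) - 4/(65*(x - 9)) + 1/(21*(x - 10))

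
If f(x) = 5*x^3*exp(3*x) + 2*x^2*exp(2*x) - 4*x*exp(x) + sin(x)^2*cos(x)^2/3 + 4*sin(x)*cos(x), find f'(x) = 15*x^3*exp(3*x) + 15*x^2*exp(3*x) + 4*x^2*exp(2*x) + 4*x*exp(2*x) - 4*x*exp(x) - 4*exp(x) + sin(4*x)/6 + 4*cos(2*x)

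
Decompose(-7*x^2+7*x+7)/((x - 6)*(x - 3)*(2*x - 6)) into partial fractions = 70/(9*(x - 3)) + 35/(6*(x - 3)^2) - 203/(18*(x - 6))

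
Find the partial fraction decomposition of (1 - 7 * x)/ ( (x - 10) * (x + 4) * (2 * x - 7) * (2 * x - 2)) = 94/(975*(2*x - 7)) - 29/(2100*(x + 4)) - 1/(75*(x - 1)) - 23/(1092*(x - 10))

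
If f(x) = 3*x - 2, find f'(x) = 3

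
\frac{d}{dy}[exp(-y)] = -exp(-y)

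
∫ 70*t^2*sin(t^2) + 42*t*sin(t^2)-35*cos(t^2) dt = (-35*t - 21)*cos(t^2) + C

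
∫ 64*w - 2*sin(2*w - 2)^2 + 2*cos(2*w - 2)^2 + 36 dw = 32*w^2 + 36*w + sin(4*w - 4)/2 + C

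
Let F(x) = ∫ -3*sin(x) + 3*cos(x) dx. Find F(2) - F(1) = 3*sqrt(2)*(-sin(pi/4 + 1) + sin(pi/4 + 2))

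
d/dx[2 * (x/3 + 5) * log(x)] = (2*x*log(x) + 2*x + 30)/(3*x)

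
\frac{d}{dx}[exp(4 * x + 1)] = 4*exp(4*x + 1)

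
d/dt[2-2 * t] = -2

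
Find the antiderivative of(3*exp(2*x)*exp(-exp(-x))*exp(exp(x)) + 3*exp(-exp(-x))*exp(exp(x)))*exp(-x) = 3*exp(2*sinh(x)) + C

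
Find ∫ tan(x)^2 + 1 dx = tan(x) + C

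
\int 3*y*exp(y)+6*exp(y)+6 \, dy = 3*(y + 1)*(exp(y) + 2) + C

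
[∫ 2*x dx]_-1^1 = 0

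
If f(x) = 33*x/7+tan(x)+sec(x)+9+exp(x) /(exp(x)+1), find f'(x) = (7*exp(2*x)*tan(x)^2 + 7*exp(2*x)*tan(x)*sec(x) + 40*exp(2*x) + 14*exp(x)*tan(x)^2 + 14*exp(x)*tan(x)*sec(x) + 87*exp(x) + 7*tan(x)^2 + 7*tan(x)*sec(x) + 40)/(7*exp(2*x) + 14*exp(x) + 7)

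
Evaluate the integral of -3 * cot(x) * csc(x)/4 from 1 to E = -3*csc(1)/4 + 3*csc(E)/4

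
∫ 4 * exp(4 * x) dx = exp(4*x) + C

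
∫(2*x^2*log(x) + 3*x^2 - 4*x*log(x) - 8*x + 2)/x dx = ((x - 2)^2 - 2)*(log(x) + 1) + C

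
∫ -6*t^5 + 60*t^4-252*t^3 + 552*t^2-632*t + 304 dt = -t^6 + 12*t^5 - 63*t^4 + 184*t^3 - 316*t^2 + 304*t + C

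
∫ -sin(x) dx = cos(x) + C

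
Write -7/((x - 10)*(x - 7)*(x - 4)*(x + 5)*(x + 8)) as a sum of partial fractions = -7/(9720*(x + 8)) + 7/(4860*(x + 5)) - 7/(1944*(x - 4)) + 7/(1620*(x - 7)) - 7/(4860*(x - 10))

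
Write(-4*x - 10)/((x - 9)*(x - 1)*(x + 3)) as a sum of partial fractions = 1/(24*(x + 3)) + 7/(16*(x - 1)) - 23/(48*(x - 9))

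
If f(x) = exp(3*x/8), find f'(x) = 3*exp(3*x/8)/8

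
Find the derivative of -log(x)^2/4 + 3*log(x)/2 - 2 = (3 - log(x))/(2*x)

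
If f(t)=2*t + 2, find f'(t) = 2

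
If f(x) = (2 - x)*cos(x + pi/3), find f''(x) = x*cos(x + pi/3) + 2*sqrt(2)*sin(x + pi/12)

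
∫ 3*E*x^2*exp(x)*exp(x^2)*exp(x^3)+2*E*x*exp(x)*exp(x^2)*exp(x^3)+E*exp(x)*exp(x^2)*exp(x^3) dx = exp(x^3 + x^2 + x + 1) + C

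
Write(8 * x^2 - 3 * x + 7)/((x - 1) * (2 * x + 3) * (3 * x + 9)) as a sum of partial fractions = -118/(45*(2*x + 3)) + 22/(9*(x + 3)) + 1/(5*(x - 1))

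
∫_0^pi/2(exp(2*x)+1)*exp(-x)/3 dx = -exp(-pi/2)/3 + exp(pi/2)/3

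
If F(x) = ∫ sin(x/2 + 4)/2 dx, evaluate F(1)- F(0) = cos(4) - cos(9/2)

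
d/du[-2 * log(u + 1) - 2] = -2/(u + 1)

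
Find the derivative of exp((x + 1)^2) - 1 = 2*x*exp(x^2 + 2*x + 1) + 2*exp(x^2 + 2*x + 1)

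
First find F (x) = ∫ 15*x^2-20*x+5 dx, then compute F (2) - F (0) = 10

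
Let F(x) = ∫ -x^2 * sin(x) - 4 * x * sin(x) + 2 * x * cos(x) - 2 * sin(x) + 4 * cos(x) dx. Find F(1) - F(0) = -2 + 7*cos(1)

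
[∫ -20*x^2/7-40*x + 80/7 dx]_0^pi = -20*pi^2 - 20*pi^3/21 + 80*pi/7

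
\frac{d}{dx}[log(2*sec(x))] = tan(x)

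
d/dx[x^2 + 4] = 2*x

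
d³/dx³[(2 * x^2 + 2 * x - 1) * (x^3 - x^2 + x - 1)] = 120*x^2 - 6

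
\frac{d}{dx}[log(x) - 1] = 1/x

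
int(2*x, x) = x^2 + C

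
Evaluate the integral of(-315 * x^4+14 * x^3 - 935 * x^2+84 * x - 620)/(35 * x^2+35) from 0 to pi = -3*pi^3 - 124*pi/7 + pi^2/5 + log(1 + pi^2)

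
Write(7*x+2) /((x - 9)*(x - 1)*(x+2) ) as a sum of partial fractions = -4/(11*(x + 2)) - 3/(8*(x - 1)) + 65/(88*(x - 9))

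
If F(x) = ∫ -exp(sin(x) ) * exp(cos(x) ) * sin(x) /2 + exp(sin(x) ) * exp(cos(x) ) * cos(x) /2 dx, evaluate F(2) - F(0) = -E/2 + exp(cos(2) + sin(2))/2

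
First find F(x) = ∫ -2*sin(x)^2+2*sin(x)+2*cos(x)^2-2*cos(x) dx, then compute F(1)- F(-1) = 4*(-1 + cos(1))*sin(1)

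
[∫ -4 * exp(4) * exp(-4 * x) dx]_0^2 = -exp(4) + exp(-4)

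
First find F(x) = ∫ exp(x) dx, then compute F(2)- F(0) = -1 + exp(2)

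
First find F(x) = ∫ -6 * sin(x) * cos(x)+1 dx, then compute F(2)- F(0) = -1 + 3*cos(2)^2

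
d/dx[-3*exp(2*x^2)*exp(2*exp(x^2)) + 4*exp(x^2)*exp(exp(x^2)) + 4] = 8*x*exp(x^2 + exp(x^2)) + 8*x*exp(2*x^2 + exp(x^2)) - 12*x*exp(2*x^2 + 2*exp(x^2)) - 12*x*exp(3*x^2 + 2*exp(x^2))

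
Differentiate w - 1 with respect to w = 1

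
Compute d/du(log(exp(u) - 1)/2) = exp(u)/(2*exp(u) - 2)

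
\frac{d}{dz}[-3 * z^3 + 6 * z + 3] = 6 - 9*z^2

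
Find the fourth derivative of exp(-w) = exp(-w)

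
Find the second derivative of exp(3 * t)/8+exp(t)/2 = 9*exp(3*t)/8 + exp(t)/2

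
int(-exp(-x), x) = exp(-x) + C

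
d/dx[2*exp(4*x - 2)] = 8*exp(4*x - 2)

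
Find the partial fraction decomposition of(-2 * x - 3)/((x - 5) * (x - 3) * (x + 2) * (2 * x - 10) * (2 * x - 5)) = 64/(225*(2*x - 5)) + 1/(4410*(x + 2)) - 9/(40*(x - 3)) + 809/(9800*(x - 5)) - 13/(140*(x - 5)^2)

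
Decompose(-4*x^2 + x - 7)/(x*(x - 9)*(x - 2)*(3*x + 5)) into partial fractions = 267/(880*(3*x + 5)) + 3/(22*(x - 2)) - 23/(144*(x - 9)) - 7/(90*x)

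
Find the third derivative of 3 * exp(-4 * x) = -192*exp(-4*x)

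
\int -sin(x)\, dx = cos(x) + C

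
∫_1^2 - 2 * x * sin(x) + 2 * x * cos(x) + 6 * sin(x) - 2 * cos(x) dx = 2*cos(1) + 2*sin(1)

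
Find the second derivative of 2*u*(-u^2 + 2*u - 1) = 8 - 12*u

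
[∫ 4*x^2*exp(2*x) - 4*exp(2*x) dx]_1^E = exp(2) + (-2*E - 1 + 2*exp(2))*exp(2*E)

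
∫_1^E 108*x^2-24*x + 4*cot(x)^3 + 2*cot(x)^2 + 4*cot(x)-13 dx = -2*cot(E)^2 - 9 + 2*cot(1)^2 + 2*cot(1) - 2*cot(E) + (3 + 6*E)*(-5*E + 6*exp(2))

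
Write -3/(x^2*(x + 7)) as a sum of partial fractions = -3/(49*(x + 7)) + 3/(49*x) - 3/(7*x^2)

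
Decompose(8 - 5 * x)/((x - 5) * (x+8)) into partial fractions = -48/(13*(x + 8)) - 17/(13*(x - 5))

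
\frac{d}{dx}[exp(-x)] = -exp(-x)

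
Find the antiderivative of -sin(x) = cos(x) + C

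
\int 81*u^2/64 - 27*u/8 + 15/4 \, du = 27*u^3/64 - 27*u^2/16 + 15*u/4 + C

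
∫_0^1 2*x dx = 1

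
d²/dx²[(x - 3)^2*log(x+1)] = (2*x^2*log(x + 1) + 3*x^2 + 4*x*log(x + 1) - 2*x + 2*log(x + 1) - 21)/(x^2 + 2*x + 1)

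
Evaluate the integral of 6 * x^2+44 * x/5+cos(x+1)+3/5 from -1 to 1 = sin(2) + 26/5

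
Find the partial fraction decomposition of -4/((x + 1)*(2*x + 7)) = 8/(5*(2*x + 7)) - 4/(5*(x + 1))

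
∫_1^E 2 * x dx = -1 + exp(2)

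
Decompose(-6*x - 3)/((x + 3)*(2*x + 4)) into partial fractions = -15/(2*(x + 3)) + 9/(2*(x + 2))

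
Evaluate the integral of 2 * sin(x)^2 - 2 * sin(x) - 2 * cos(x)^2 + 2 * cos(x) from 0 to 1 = -2 - sin(2) + 2*sqrt(2)*sin(pi/4 + 1)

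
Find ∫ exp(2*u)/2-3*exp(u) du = (exp(u) - 6)^2/4 + C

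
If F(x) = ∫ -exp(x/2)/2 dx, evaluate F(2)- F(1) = -E + exp(1/2)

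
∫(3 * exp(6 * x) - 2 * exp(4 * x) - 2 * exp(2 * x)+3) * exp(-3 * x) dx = 8*sinh(x)^3 + 2*sinh(x) + C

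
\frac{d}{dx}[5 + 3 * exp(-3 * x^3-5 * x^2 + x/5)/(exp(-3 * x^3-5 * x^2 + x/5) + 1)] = (-135*x^2*exp(-3*x^3 - 5*x^2 + x/5) - 150*x*exp(-3*x^3 - 5*x^2 + x/5) + 3*exp(-3*x^3 - 5*x^2 + x/5))/(5*exp(2*x/5)*exp(-10*x^2)*exp(-6*x^3) + 10*exp(x/5)*exp(-5*x^2)*exp(-3*x^3) + 5)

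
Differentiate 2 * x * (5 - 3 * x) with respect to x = 10 - 12*x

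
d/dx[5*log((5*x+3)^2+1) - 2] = (50*x + 30)/(5*x^2 + 6*x + 2)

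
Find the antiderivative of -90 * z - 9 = -45*z^2 - 9*z + C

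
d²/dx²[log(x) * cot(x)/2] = (2*x^2*log(x)*cos(x)/sin(x)^3 - 2*x/sin(x)^2 - 1/tan(x))/(2*x^2)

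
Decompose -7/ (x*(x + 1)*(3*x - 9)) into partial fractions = -7/(12*(x + 1)) - 7/(36*(x - 3)) + 7/(9*x)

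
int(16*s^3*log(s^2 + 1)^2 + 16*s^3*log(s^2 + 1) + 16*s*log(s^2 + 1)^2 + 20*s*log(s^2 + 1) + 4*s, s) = 2*(s^2 + 1)*(2*(s^2 + 1)*log(s^2 + 1) + 1)*log(s^2 + 1) + C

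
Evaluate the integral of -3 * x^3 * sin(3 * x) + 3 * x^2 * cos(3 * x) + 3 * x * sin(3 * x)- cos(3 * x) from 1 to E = (-E + exp(3))*cos(3*E)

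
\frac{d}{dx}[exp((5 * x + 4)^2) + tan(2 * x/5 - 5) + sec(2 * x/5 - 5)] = 50*x*exp(25*x^2 + 40*x + 16) + 40*exp(25*x^2 + 40*x + 16) + 2*tan(2*x/5 - 5)^2/5 + 2*tan(2*x/5 - 5)*sec(2*x/5 - 5)/5 + 2/5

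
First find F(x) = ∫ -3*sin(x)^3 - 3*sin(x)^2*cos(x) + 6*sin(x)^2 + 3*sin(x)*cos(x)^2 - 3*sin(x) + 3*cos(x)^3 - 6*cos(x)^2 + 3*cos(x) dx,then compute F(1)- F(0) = (-1 + cos(1) + sin(1))^3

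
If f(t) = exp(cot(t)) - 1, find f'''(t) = -(3 + 6/tan(t) + 11/tan(t)^2 + 12/tan(t)^3 + 9/tan(t)^4 + 6/tan(t)^5 + tan(t)^(-6))*exp(1/tan(t))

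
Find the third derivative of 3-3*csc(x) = 3*(-1 + 6/sin(x)^2)*cos(x)/sin(x)^2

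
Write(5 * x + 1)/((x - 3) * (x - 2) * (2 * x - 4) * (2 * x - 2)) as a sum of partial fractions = -3/(4*(x - 1)) - 5/(4*(x - 2)) - 11/(4*(x - 2)^2) + 2/(x - 3)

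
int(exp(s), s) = exp(s) + C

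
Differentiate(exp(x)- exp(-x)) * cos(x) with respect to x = sqrt(2)*(exp(2*x)*cos(x + pi/4) + sin(x + pi/4))*exp(-x)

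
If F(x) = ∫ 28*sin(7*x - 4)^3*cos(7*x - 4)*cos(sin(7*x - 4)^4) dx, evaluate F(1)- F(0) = -sin(sin(4)^4) + sin(sin(3)^4)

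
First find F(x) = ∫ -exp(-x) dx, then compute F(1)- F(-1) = -E + exp(-1)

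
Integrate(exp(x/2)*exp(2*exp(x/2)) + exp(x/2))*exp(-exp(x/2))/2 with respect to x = 2*sinh(exp(x/2)) + C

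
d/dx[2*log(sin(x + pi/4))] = 2/tan(x + pi/4)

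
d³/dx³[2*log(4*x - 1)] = 256/(64*x^3 - 48*x^2 + 12*x - 1)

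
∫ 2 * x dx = x^2 + C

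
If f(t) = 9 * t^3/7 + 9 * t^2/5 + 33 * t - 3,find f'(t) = 27*t^2/7 + 18*t/5 + 33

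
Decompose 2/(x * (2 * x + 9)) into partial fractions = -4/(9*(2*x + 9)) + 2/(9*x)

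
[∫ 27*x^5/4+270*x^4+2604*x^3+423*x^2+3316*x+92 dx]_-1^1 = 574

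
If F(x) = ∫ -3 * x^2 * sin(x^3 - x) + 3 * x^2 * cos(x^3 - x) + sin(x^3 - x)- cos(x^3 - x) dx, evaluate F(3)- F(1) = -1 + sin(24) + cos(24)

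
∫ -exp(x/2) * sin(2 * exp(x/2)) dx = cos(2*exp(x/2)) + C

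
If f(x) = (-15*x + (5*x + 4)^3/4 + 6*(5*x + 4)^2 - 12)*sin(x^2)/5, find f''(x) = -25*x^5*sin(x^2) - 180*x^4*sin(x^2) - 228*x^3*sin(x^2) + 175*x^3*cos(x^2)/2 - 80*x^2*sin(x^2) + 450*x^2*cos(x^2) + 75*x*sin(x^2)/2 + 342*x*cos(x^2) + 90*sin(x^2) + 40*cos(x^2)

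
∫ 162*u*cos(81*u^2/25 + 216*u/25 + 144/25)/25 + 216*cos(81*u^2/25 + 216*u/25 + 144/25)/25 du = sin(9*(3*u + 4)^2/25) + C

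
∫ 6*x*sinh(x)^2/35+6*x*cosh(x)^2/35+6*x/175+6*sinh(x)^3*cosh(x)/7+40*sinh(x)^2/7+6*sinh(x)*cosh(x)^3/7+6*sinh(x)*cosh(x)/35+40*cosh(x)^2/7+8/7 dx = 4*x/5 + 3*(2*x + 5*sinh(2*x) + 20)^2/700 + 2*sinh(2*x) + C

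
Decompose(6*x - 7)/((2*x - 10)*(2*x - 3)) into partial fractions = -2/(7*(2*x - 3)) + 23/(14*(x - 5))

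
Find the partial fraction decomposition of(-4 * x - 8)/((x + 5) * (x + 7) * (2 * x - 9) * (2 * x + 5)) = -4/(315*(2*x + 5)) - 52/(3059*(2*x - 9)) - 10/(207*(x + 7)) + 6/(95*(x + 5))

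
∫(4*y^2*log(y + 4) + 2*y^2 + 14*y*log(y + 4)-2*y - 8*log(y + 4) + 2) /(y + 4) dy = 2*(y^2 - y + 1)*log(y + 4) + C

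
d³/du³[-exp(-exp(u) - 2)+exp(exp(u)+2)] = (exp(3*u) - 3*exp(2*u) + exp(u) + exp(u + 2*exp(u) + 4) + 3*exp(2*u + 2*exp(u) + 4) + exp(3*u + 2*exp(u) + 4))*exp(-exp(u) - 2)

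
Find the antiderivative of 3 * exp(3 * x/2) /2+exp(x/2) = (exp(x) + 2)*exp(x/2) + C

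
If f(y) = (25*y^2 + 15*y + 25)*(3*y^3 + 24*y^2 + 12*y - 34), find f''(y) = 1500*y^3 + 7740*y^2 + 4410*y - 140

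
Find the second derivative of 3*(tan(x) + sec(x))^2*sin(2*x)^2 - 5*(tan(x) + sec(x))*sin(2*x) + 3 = -48*(1 - cos(2*x))^2 - 8*sin(x) + 54*sin(3*x) - 68*cos(2*x) + 72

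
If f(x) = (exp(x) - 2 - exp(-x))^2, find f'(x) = (2*exp(4*x) - 4*exp(3*x) - 4*exp(x) - 2)*exp(-2*x)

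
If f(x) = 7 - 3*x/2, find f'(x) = -3/2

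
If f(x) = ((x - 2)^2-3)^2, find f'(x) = 4*x^3 - 24*x^2 + 36*x - 8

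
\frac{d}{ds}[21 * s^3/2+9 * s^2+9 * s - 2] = 63*s^2/2 + 18*s + 9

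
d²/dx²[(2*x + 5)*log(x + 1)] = (2*x - 1)/(x^2 + 2*x + 1)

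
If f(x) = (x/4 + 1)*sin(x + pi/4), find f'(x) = x*cos(x + pi/4)/4 + sin(x + pi/4)/4 + cos(x + pi/4)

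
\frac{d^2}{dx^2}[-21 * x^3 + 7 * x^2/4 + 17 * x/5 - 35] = 7/2 - 126*x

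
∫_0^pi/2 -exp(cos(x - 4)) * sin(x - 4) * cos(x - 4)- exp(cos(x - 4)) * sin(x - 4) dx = exp(sin(4))*sin(4) - exp(cos(4))*cos(4)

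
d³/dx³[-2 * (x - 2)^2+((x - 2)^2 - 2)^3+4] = 120*x^3 - 720*x^2 + 1296*x - 672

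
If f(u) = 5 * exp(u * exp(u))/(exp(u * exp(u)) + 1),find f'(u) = (5*u*exp(u*exp(u) + u) + 5*exp(u*exp(u) + u))/(exp(2*u*exp(u)) + 2*exp(u*exp(u)) + 1)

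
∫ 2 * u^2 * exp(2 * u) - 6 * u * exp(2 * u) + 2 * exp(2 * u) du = ((u - 2)^2 - 1)*exp(2*u) + C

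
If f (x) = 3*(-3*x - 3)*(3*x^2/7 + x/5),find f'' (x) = -162*x/7 - 396/35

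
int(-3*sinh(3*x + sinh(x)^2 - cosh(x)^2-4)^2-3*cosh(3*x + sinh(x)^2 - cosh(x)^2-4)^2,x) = -sinh(6*x - 10)/2 + C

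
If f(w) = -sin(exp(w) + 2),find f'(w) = -exp(w)*cos(exp(w) + 2)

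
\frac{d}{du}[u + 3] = 1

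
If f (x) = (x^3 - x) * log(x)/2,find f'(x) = 3*x^2*log(x)/2 + x^2/2 - log(x)/2 - 1/2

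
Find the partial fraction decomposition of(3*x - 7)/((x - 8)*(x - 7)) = -14/(x - 7) + 17/(x - 8)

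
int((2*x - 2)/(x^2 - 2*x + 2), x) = log((x - 1)^2 + 1) + C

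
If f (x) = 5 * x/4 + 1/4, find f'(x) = 5/4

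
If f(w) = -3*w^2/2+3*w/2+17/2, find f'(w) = 3/2 - 3*w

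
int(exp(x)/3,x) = exp(x)/3 + C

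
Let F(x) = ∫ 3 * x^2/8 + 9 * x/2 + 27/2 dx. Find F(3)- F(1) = 193/4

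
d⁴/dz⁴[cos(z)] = cos(z)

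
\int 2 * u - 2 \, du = u^2 - 2*u + C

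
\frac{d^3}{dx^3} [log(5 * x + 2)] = 250/(125*x^3 + 150*x^2 + 60*x + 8)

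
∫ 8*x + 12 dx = 4*x^2 + 12*x + C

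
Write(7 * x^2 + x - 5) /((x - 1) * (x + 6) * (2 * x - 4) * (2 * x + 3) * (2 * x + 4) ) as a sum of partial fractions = 37/(315*(2*x + 3)) + 241/(8064*(x + 6)) - 7/(64*(x + 2)) - 1/(140*(x - 1)) + 25/(896*(x - 2))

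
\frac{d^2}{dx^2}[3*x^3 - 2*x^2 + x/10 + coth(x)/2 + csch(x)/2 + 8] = 18*x - 4 + 1/(2*sinh(x)) + cosh(x)/sinh(x)^3 + sinh(x)^(-3)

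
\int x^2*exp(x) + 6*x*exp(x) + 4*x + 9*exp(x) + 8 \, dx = ((x + 2)^2 + 1)*(exp(x) + 2) + C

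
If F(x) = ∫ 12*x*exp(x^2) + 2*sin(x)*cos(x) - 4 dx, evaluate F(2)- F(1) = -6*E - 4 + cos(2)/2 - cos(4)/2 + 6*exp(4)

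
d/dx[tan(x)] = cos(x)^(-2)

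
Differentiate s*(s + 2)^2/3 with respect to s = s^2 + 8*s/3 + 4/3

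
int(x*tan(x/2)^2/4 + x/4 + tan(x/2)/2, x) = x*tan(x/2)/2 + C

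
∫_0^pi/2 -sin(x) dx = -1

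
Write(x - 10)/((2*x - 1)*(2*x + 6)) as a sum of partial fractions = -19/(14*(2*x - 1)) + 13/(14*(x + 3))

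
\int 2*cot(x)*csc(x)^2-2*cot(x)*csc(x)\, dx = (2 - csc(x))*csc(x) + C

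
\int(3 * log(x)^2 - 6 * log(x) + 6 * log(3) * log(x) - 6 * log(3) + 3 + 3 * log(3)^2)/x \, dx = (log(3*x) - 1)^3 + C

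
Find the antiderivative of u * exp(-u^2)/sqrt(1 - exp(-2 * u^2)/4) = asec(2*exp(u^2)) + C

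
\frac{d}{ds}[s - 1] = 1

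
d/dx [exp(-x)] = -exp(-x)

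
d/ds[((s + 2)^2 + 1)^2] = 4*s^3 + 24*s^2 + 52*s + 40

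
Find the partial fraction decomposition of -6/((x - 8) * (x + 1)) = 2/(3*(x + 1)) - 2/(3*(x - 8))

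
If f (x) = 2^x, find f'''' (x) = 2^x*log(2)^4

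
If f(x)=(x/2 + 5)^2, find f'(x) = x/2 + 5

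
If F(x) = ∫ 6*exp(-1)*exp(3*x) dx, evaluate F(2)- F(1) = -2*exp(2) + 2*exp(5)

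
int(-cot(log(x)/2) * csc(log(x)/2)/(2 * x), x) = csc(log(x)/2) + C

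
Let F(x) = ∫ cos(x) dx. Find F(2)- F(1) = -sin(1) + sin(2)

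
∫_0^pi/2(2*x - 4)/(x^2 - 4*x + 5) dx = -log(5) + log((-2 + pi/2)^2 + 1)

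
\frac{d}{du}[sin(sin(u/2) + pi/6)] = cos(u/2)*cos(sin(u/2) + pi/6)/2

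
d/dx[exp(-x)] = -exp(-x)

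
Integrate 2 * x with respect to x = x^2 + C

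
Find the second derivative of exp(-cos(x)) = (sin(x)^2 + cos(x))*exp(-cos(x))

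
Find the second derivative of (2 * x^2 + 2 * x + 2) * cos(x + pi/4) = -2*x^2*cos(x + pi/4) - 8*x*sin(x + pi/4) - 2*x*cos(x + pi/4) - 4*sin(x + pi/4) + 2*cos(x + pi/4)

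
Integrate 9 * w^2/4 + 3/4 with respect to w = 3*w^3/4 + 3*w/4 + C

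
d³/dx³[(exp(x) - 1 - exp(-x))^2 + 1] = (8*exp(4*x) - 2*exp(3*x) - 2*exp(x) - 8)*exp(-2*x)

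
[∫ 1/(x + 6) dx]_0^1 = -log(6) + log(7)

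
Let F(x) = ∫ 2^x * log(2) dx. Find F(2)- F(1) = 2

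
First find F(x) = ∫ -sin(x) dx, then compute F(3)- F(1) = cos(3) - cos(1)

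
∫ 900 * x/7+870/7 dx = 450*x^2/7 + 870*x/7 + C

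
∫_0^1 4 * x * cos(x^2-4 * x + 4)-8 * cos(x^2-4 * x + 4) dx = -2*sin(4) + 2*sin(1)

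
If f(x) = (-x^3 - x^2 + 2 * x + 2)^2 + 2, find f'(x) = 6*x^5 + 10*x^4 - 12*x^3 - 24*x^2 + 8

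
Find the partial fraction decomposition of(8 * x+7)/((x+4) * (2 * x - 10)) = 25/(18*(x + 4)) + 47/(18*(x - 5))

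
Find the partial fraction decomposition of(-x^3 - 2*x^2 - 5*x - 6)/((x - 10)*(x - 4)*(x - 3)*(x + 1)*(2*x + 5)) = 14/(975*(2*x + 5)) + 1/(330*(x + 1)) - 3/(14*(x - 3)) + 61/(195*(x - 4)) - 628/(5775*(x - 10))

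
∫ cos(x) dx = sin(x) + C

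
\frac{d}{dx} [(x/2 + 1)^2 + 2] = x/2 + 1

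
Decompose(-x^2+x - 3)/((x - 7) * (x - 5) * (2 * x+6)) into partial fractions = -3/(32*(x + 3)) + 23/(32*(x - 5)) - 9/(8*(x - 7))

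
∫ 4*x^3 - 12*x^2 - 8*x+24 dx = x^4 - 4*x^3 - 4*x^2 + 24*x + C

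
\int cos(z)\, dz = sin(z) + C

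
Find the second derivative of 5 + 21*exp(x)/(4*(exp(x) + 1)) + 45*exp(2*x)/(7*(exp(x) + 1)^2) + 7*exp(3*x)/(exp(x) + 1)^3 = (-1095*exp(4*x) + 1977*exp(3*x) + 867*exp(2*x) + 147*exp(x))/(28*exp(5*x) + 140*exp(4*x) + 280*exp(3*x) + 280*exp(2*x) + 140*exp(x) + 28)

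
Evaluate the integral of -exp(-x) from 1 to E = -exp(-1) + exp(-E)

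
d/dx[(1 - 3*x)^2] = 18*x - 6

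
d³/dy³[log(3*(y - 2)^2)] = 4/(y^3 - 6*y^2 + 12*y - 8)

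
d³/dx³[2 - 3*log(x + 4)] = -6/(x^3 + 12*x^2 + 48*x + 64)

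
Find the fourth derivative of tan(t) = 24*tan(t)^5 + 40*tan(t)^3 + 16*tan(t)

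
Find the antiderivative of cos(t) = sin(t) + C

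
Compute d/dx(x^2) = 2*x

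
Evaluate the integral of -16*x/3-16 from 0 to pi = -16*pi - 8*pi^2/3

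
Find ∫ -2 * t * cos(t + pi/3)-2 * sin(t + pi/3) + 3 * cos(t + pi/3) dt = (3 - 2*t)*sin(t + pi/3) + C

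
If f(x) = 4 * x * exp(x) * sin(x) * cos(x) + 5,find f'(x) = 2*(x*sin(2*x) + 2*x*cos(2*x) + sin(2*x))*exp(x)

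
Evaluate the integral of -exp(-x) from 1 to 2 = -exp(-1) + exp(-2)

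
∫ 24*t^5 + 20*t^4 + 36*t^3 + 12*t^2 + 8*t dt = 4*t^6 + 4*t^5 + 9*t^4 + 4*t^3 + 4*t^2 + C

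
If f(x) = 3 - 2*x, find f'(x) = -2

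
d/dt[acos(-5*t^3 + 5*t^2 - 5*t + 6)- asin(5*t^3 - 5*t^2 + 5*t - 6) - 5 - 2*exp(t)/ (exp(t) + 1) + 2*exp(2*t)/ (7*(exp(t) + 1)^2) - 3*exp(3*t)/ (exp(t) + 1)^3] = (-73*exp(3*t) - 24*exp(2*t) - 14*exp(t))/(7*exp(4*t) + 28*exp(3*t) + 42*exp(2*t) + 28*exp(t) + 7)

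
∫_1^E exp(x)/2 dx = -E/2 + exp(E)/2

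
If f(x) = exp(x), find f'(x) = exp(x)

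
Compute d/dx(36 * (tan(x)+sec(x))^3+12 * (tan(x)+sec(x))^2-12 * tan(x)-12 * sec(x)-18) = 24*(sin(x) + 1)^2*(5*sin(x)/cos(x) + 1 + 4/cos(x))/cos(x)^3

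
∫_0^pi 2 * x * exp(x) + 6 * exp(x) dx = -4 + 2*(2 + pi)*exp(pi)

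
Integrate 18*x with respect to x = 9*x^2 + C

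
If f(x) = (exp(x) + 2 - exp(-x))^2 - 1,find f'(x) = (2*exp(4*x) + 4*exp(3*x) + 4*exp(x) - 2)*exp(-2*x)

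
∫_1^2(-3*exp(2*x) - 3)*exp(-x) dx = -3*exp(2) - 3*exp(-1) + 3*exp(-2) + 3*E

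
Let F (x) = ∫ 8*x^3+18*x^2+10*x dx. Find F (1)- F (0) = 13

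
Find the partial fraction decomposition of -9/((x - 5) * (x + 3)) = 9/(8*(x + 3)) - 9/(8*(x - 5))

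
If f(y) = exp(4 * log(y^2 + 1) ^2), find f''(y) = (256*y^2*exp(4*log(y^2 + 1)^2)*log(y^2 + 1)^2 - 16*y^2*exp(4*log(y^2 + 1)^2)*log(y^2 + 1) + 32*y^2*exp(4*log(y^2 + 1)^2) + 16*exp(4*log(y^2 + 1)^2)*log(y^2 + 1))/(y^4 + 2*y^2 + 1)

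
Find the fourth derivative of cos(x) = cos(x)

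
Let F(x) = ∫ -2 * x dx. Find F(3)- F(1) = -8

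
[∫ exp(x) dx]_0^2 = -1 + exp(2)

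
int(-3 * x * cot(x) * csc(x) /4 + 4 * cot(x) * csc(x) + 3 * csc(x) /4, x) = (3*x/4 - 4)*csc(x) + C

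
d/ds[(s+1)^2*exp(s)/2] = s^2*exp(s)/2 + 2*s*exp(s) + 3*exp(s)/2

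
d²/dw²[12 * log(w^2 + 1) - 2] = (24 - 24*w^2)/(w^4 + 2*w^2 + 1)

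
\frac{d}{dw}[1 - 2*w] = -2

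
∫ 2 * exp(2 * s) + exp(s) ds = (exp(s) - 1)*(exp(s) + 2) + C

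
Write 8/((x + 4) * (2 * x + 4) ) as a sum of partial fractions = -2/(x + 4) + 2/(x + 2)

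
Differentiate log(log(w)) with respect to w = 1/(w*log(w))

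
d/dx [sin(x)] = cos(x)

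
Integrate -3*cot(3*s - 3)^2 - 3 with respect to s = cot(3*s - 3) + C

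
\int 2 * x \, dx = x^2 + C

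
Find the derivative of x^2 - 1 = 2*x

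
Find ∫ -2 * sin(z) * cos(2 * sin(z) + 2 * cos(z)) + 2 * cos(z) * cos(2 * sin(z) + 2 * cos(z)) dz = sin(2*sqrt(2)*sin(z + pi/4)) + C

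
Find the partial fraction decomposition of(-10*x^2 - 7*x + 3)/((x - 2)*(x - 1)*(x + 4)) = -43/(10*(x + 4)) + 14/(5*(x - 1)) - 17/(2*(x - 2))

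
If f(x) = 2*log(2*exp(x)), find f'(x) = 2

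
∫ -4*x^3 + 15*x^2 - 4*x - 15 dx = -x^4 + 5*x^3 - 2*x^2 - 15*x + C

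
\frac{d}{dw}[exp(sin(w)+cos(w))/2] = sqrt(2)*exp(sin(w))*exp(cos(w))*cos(w + pi/4)/2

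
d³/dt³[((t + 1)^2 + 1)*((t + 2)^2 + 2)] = 24*t + 36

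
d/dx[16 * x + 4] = 16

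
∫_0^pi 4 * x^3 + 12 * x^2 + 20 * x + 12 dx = -9 + (2 + (1 + pi)^2)^2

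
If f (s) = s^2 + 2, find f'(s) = 2*s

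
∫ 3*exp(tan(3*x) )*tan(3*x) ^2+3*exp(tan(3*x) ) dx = exp(tan(3*x)) + C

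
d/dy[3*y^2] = 6*y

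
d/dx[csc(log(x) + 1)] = -cot(log(x) + 1)*csc(log(x) + 1)/x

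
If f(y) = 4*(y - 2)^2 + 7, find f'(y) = 8*y - 16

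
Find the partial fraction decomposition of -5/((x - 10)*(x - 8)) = 5/(2*(x - 8)) - 5/(2*(x - 10))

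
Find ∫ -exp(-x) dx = exp(-x) + C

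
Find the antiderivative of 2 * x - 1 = x^2 - x + C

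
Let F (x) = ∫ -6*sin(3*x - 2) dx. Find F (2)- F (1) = 2*cos(4) - 2*cos(1)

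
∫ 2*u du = u^2 + C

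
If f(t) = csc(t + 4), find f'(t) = -cot(t + 4)*csc(t + 4)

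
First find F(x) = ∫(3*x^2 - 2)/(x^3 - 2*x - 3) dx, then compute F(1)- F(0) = -log(3) + log(4)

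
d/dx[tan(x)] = cos(x)^(-2)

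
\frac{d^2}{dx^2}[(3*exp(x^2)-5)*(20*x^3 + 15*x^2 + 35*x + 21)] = 240*x^5*exp(x^2) + 180*x^4*exp(x^2) + 1260*x^3*exp(x^2) + 702*x^2*exp(x^2) + 990*x*exp(x^2) - 600*x + 216*exp(x^2) - 150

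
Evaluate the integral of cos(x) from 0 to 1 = sin(1)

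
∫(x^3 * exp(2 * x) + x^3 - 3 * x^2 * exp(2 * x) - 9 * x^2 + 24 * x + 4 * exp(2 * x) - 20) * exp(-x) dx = 2*(x - 2)^3*sinh(x) + C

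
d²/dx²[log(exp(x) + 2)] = 2*exp(x)/(exp(2*x) + 4*exp(x) + 4)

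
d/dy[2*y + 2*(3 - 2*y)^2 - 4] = 16*y - 22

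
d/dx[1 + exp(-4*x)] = -4*exp(-4*x)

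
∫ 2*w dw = w^2 + C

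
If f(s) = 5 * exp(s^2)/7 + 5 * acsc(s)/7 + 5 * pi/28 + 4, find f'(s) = (10*s^3*sqrt(1 - 1/s^2)*exp(s^2) - 5)/(7*s^2*sqrt(1 - 1/s^2))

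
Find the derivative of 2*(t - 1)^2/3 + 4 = 4*t/3 - 4/3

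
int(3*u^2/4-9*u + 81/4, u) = u^3/4 - 9*u^2/2 + 81*u/4 + C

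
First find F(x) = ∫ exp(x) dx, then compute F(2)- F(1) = -E + exp(2)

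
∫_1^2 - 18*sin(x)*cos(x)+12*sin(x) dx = -(-2 + 3*cos(1))^2 + (-2 + 3*cos(2))^2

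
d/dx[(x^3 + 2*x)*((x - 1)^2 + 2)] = 5*x^4 - 8*x^3 + 15*x^2 - 8*x + 6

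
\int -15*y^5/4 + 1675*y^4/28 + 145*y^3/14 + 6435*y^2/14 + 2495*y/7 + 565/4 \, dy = -5*y^6/8 + 335*y^5/28 + 145*y^4/56 + 2145*y^3/14 + 2495*y^2/14 + 565*y/4 + C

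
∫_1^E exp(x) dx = -E + exp(E)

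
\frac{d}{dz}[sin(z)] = cos(z)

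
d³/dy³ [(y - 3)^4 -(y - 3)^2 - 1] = 24*y - 72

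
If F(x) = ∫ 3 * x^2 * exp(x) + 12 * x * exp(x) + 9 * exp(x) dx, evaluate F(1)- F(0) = -3 + 12*E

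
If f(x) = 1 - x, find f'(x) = -1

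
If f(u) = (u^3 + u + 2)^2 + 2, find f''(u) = 30*u^4 + 24*u^2 + 24*u + 2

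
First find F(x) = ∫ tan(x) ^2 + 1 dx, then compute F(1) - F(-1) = 2*tan(1)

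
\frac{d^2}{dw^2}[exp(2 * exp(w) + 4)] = 2*exp(w + 2*exp(w) + 4) + 4*exp(2*w + 2*exp(w) + 4)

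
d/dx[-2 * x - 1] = -2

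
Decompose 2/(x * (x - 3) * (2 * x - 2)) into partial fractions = -1/(2*(x - 1)) + 1/(6*(x - 3)) + 1/(3*x)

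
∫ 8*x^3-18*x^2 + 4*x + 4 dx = 2*x^4 - 6*x^3 + 2*x^2 + 4*x + C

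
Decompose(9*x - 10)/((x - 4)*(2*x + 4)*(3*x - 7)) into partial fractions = -99/(130*(3*x - 7)) - 7/(39*(x + 2)) + 13/(30*(x - 4))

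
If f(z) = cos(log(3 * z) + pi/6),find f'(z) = -sin(log(z) + pi/6 + log(3))/z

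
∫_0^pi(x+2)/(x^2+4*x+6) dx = -log(6)/2 + log(2 + (2 + pi)^2)/2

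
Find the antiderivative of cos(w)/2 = sin(w)/2 + C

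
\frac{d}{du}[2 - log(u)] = -1/u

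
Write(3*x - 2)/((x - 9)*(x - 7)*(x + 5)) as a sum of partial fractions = -17/(168*(x + 5)) - 19/(24*(x - 7)) + 25/(28*(x - 9))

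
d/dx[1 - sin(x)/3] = -cos(x)/3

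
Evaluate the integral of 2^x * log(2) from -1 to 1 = 3/2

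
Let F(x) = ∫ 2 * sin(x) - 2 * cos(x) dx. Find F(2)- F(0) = -2*sin(2) - 2*cos(2) + 2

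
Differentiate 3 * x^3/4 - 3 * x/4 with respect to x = 9*x^2/4 - 3/4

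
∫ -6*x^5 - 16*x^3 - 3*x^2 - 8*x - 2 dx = -x^6 - 4*x^4 - x^3 - 4*x^2 - 2*x + C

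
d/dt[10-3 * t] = -3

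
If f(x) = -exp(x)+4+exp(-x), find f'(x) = (-exp(2*x) - 1)*exp(-x)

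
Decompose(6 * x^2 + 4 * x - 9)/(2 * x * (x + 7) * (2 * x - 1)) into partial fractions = -11/(15*(2*x - 1)) + 257/(210*(x + 7)) + 9/(14*x)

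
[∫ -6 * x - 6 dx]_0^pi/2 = 3 - 3*(1 + pi/2)^2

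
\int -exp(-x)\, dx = exp(-x) + C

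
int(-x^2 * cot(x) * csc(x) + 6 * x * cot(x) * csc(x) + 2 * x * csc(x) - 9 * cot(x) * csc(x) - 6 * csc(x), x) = (x - 3)^2*csc(x) + C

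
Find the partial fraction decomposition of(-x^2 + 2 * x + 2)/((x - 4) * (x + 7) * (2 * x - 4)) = -61/(198*(x + 7)) - 1/(18*(x - 2)) - 3/(22*(x - 4))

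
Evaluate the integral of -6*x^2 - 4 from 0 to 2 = -24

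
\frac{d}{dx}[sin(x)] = cos(x)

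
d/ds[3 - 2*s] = -2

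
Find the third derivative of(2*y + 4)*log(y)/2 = (4 - y)/y^3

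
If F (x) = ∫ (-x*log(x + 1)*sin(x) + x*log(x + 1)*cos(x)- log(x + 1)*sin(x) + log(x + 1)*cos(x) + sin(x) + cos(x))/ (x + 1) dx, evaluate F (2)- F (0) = (cos(2) + sin(2))*log(3)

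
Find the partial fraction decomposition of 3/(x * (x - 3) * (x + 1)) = 3/(4*(x + 1)) + 1/(4*(x - 3)) - 1/x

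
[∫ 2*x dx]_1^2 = 3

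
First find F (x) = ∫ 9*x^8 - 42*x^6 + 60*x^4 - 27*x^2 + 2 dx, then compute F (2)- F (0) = 60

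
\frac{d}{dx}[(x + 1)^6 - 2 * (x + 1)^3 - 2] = 6*x^5 + 30*x^4 + 60*x^3 + 54*x^2 + 18*x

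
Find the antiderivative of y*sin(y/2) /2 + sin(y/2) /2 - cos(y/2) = (-y - 1)*cos(y/2) + C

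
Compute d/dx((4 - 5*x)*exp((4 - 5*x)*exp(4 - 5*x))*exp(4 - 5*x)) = (-125*x^2 + 25*x*exp(5*x - 4) + 225*x - 25*exp(5*x - 4) - 100)*exp(-10*x - 5*x*exp(4)*exp(-5*x) + 8 + 4*exp(4)*exp(-5*x))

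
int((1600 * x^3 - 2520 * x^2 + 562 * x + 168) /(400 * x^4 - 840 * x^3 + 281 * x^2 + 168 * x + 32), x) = log((-20*x^2 + 21*x + 4)^2/16 + 1) + C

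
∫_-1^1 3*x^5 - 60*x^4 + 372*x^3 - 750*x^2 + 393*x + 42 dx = -440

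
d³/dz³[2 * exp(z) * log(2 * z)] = (2*z^3*exp(z)*log(z) + 2*z^3*exp(z)*log(2) + 6*z^2*exp(z) - 6*z*exp(z) + 4*exp(z))/z^3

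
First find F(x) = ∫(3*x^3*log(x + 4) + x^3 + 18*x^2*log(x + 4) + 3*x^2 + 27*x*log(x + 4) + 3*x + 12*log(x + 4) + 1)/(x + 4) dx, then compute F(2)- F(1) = -8*log(5) + 27*log(6)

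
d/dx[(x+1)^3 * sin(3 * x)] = 3*(x + 1)^2*(x*cos(3*x) + sqrt(2)*sin(3*x + pi/4))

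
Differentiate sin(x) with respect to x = cos(x)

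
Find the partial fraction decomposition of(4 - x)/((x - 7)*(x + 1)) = -5/(8*(x + 1)) - 3/(8*(x - 7))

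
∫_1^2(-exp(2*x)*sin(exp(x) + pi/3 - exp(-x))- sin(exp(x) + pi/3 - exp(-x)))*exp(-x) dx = cos(-exp(-2) + pi/3 + exp(2)) - cos(-exp(-1) + pi/3 + E)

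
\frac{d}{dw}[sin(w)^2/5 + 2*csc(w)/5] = sin(2*w)/5 - 2*cot(w)*csc(w)/5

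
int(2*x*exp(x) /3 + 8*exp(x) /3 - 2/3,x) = 2*(x + 3)*(exp(x) - 1)/3 + C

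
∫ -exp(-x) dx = exp(-x) + C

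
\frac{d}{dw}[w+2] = 1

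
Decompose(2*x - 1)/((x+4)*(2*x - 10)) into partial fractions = 1/(2*(x + 4)) + 1/(2*(x - 5))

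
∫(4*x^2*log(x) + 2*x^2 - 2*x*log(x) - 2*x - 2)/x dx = 2*(x^2 - x - 1)*log(x) + C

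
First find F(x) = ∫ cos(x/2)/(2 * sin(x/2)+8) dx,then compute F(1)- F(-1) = -log(4 - sin(1/2)) + log(sin(1/2) + 4)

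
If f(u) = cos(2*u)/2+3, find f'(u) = -sin(2*u)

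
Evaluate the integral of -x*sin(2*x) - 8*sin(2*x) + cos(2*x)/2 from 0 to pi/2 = -8 - pi/4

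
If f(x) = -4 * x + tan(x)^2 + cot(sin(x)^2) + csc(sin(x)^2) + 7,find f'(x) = -2*sin(x)*cos(x)*cot(sin(x)^2)*csc(sin(x)^2) - sin(2*x) - sin(2*x)/tan(cos(2*x)/2 - 1/2)^2 + 2*tan(x)^3 + 2*tan(x) - 4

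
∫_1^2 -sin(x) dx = -cos(1) + cos(2)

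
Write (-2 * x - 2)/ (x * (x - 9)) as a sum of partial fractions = -20/(9*(x - 9)) + 2/(9*x)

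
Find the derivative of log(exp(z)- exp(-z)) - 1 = (exp(2*z) + 1)/(exp(2*z) - 1)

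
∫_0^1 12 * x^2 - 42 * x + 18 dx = 1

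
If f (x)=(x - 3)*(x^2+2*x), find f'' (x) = 6*x - 2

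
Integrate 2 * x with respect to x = x^2 + C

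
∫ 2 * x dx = x^2 + C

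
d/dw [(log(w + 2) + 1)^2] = (2*log(w + 2) + 2)/(w + 2)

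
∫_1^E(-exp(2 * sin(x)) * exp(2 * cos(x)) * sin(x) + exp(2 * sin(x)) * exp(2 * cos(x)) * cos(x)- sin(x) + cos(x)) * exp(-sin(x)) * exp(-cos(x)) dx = -exp(cos(1) + sin(1)) - exp(-sin(E) - cos(E)) + exp(-sin(1) - cos(1)) + exp(cos(E) + sin(E))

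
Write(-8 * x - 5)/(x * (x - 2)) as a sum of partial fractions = -21/(2*(x - 2)) + 5/(2*x)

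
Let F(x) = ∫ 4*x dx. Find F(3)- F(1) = 16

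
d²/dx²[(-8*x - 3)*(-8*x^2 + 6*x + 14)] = 384*x - 48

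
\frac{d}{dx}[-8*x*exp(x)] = -8*x*exp(x) - 8*exp(x)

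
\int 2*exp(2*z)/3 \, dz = exp(2*z)/3 + C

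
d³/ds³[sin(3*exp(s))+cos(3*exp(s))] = 3*sqrt(2)*(-9*exp(2*s)*cos(3*exp(s) + pi/4) - 9*exp(s)*sin(3*exp(s) + pi/4) + cos(3*exp(s) + pi/4))*exp(s)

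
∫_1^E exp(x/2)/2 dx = -exp(1/2) + exp(E/2)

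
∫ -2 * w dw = -w^2 + C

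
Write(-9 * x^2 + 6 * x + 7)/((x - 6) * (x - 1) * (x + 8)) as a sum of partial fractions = -617/(126*(x + 8)) - 4/(45*(x - 1)) - 281/(70*(x - 6))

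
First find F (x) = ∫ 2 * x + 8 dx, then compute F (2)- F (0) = 20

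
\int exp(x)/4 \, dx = exp(x)/4 + C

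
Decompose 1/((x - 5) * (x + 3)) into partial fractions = -1/(8*(x + 3)) + 1/(8*(x - 5))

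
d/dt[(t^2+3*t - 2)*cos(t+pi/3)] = -t^2*sin(t + pi/3) - 3*t*sin(t + pi/3) + 2*t*cos(t + pi/3) + 2*sin(t + pi/3) + 3*cos(t + pi/3)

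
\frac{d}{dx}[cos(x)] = -sin(x)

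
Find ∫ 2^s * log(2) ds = 2^s + C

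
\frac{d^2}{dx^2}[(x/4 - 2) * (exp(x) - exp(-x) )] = (x*exp(2*x) - x - 6*exp(2*x) + 10)*exp(-x)/4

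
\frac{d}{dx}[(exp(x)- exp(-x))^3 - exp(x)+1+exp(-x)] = (3*exp(6*x) - 4*exp(4*x) - 4*exp(2*x) + 3)*exp(-3*x)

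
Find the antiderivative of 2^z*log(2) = 2^z + C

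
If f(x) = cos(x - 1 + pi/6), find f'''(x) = sin(x - 1 + pi/6)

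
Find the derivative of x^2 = 2*x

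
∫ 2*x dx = x^2 + C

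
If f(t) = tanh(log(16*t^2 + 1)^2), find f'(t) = 64*t*log(16*t^2 + 1)/((16*t^2 + 1)*cosh(log(16*t^2 + 1)^2)^2)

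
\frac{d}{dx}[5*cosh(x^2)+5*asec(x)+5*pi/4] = (10*x^3*sqrt(1 - 1/x^2)*sinh(x^2) + 5)/(x^2*sqrt(1 - 1/x^2))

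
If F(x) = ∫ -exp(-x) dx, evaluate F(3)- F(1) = -exp(-1) + exp(-3)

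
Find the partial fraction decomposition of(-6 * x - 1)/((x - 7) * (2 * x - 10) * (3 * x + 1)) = 9/(704*(3*x + 1)) + 31/(64*(x - 5)) - 43/(88*(x - 7))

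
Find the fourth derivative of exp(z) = exp(z)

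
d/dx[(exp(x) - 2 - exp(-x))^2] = (2*exp(4*x) - 4*exp(3*x) - 4*exp(x) - 2)*exp(-2*x)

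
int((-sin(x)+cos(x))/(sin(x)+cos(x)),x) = log(sin(x + pi/4)) + C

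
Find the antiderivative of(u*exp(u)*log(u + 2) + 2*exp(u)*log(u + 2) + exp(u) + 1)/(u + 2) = (exp(u) + 1)*log(u + 2) + C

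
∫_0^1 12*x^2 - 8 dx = -4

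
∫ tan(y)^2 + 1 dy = tan(y) + C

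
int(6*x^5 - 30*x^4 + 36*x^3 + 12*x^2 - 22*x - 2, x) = x^6 - 6*x^5 + 9*x^4 + 4*x^3 - 11*x^2 - 2*x + C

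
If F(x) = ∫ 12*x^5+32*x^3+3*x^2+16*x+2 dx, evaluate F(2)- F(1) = 279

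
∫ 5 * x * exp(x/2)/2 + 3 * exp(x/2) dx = (5*x - 4)*exp(x/2) + C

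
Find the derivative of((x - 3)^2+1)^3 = 6*x^5 - 90*x^4 + 552*x^3 - 1728*x^2 + 2760*x - 1800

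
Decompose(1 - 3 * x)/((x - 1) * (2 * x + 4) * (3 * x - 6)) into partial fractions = 7/(72*(x + 2)) + 1/(9*(x - 1)) - 5/(24*(x - 2))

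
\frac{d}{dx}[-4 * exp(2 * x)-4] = -8*exp(2*x)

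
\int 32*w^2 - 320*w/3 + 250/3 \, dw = 32*w^3/3 - 160*w^2/3 + 250*w/3 + C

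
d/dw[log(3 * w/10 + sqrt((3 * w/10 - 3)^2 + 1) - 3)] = (9*w + 3*sqrt(9*w^2 - 180*w + 1000) - 90)/(9*w^2 + 3*w*sqrt(9*w^2 - 180*w + 1000) - 180*w - 30*sqrt(9*w^2 - 180*w + 1000) + 1000)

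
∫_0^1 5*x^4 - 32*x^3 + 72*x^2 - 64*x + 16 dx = 1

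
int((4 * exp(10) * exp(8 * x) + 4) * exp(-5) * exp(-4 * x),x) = 2*sinh(4*x + 5) + C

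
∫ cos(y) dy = sin(y) + C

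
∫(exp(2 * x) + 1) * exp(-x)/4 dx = sinh(x)/2 + C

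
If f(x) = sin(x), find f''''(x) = sin(x)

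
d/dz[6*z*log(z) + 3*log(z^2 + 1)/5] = (30*z^2*log(z) + 30*z^2 + 6*z + 30*log(z) + 30)/(5*z^2 + 5)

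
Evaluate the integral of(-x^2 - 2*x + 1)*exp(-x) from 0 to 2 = -3 + 15*exp(-2)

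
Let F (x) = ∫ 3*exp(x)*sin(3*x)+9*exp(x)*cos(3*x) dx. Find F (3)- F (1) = 3*E*(-sin(3) + exp(2)*sin(9))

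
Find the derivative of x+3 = 1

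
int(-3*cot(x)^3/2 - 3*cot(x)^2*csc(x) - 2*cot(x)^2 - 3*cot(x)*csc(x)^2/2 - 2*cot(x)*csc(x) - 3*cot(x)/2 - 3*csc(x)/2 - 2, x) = -3/4 + 2/tan(x) + 2/sin(x) + 3*cos(x)/(2*sin(x)^2) + 3/(2*sin(x)^2) + C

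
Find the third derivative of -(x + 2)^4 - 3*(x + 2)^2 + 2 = -24*x - 48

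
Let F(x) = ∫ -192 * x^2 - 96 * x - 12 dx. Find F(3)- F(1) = -2072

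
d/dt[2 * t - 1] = 2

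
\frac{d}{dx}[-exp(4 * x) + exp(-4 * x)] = (-4*exp(8*x) - 4)*exp(-4*x)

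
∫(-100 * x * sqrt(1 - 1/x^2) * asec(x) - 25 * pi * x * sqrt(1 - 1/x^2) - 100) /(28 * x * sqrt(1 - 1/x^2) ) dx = -25*x*(4*asec(x) + pi)/28 + C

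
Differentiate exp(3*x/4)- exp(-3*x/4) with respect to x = (3*exp(3*x/2) + 3)*exp(-3*x/4)/4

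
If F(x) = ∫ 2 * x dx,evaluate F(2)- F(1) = 3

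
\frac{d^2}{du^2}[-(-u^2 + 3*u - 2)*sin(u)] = -u^2*sin(u) + 3*u*sin(u) + 4*u*cos(u) - 6*cos(u)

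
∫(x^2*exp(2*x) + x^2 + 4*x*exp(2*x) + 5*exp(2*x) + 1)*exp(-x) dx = 2*((x + 1)^2 + 2)*sinh(x) + C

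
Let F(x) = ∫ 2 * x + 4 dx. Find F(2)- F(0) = 12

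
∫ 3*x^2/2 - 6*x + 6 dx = x^3/2 - 3*x^2 + 6*x + C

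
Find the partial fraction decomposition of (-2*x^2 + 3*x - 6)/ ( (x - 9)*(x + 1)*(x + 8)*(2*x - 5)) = 88/(1911*(2*x - 5)) + 158/(2499*(x + 8)) - 11/(490*(x + 1)) - 141/(2210*(x - 9))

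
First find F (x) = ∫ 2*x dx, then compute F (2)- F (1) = 3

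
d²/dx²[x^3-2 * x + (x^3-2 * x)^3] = 72*x^7 - 252*x^5 + 240*x^3 - 42*x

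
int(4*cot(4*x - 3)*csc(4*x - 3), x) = -csc(4*x - 3) + C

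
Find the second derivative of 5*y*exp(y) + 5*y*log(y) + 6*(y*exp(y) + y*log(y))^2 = (24*y^3*exp(2*y) + 12*y^3*exp(y)*log(y) + 48*y^2*exp(2*y) + 48*y^2*exp(y)*log(y) + 29*y^2*exp(y) + 12*y*exp(2*y) + 24*y*exp(y)*log(y) + 46*y*exp(y) + 12*y*log(y)^2 + 36*y*log(y) + 12*y + 5)/y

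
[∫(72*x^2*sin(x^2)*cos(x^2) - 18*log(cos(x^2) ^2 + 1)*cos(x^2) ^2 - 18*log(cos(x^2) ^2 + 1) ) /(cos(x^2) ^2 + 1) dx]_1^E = -18*E*log(cos(exp(2))^2 + 1) + 18*log(cos(1)^2 + 1)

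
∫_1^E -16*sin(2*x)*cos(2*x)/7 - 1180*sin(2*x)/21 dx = 2*cos(4*E)/7 - 2*cos(4)/7 - 590*cos(2)/21 + 590*cos(2*E)/21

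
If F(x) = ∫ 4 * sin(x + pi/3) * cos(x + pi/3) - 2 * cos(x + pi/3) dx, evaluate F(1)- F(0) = -2*sin(1 + pi/3) - 3/2 + 2*sin(1 + pi/3)^2 + sqrt(3)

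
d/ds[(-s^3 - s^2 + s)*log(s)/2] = -3*s^2*log(s)/2 - s^2/2 - s*log(s) - s/2 + log(s)/2 + 1/2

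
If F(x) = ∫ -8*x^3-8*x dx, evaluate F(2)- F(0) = -48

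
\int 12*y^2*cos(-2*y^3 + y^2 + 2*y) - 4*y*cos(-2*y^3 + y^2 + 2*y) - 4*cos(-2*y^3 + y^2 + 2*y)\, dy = -2*sin(y*(-2*y^2 + y + 2)) + C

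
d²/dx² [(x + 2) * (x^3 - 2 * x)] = 12*x^2 + 12*x - 4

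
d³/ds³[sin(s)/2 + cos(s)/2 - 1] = sin(s)/2 - cos(s)/2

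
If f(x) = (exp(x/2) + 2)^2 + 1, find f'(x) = 2*exp(x/2) + exp(x)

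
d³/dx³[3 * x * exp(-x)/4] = (9 - 3*x)*exp(-x)/4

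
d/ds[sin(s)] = cos(s)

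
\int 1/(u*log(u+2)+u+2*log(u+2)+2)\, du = log(log(u + 2) + 1) + C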